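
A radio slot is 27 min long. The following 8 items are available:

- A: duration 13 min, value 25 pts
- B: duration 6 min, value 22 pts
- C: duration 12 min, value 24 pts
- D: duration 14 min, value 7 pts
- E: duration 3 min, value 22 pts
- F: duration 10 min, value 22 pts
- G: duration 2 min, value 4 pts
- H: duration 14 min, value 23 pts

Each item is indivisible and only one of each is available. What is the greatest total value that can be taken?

73 pts

This is a 0/1 knapsack; check combinations near the capacity.
- A+B+E+G: duration 13+6+3+2=24, value 25+22+22+4=73
- B+C+E+G: duration 6+12+3+2=23, value 22+24+22+4=72
- C+E+F+G: duration 12+3+10+2=27, value 24+22+22+4=72
Best: 73 pts.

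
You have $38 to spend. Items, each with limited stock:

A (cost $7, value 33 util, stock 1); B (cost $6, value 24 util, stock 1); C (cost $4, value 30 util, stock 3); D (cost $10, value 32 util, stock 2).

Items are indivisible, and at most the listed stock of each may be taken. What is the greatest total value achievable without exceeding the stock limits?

179 util

Best selections within cost 38 and stock limits:
- 1×A + 1×B + 3×C + 1×D: cost 35, value 179
- 1×B + 3×C + 2×D: cost 38, value 178
Best: 179 util.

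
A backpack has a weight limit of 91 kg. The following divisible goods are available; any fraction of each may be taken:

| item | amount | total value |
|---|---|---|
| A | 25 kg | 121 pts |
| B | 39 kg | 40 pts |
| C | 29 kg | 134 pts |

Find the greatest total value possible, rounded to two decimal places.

292.95

Take in order of value per unit:
- A (121/25 per unit): all 25 → value 121, running total 121.00
- C (134/29 per unit): all 29 → value 134, running total 255.00
- B (40/39 per unit): 37 of 39 → value 37×40/39 = 37.9487, running total 292.95
Total 292.95.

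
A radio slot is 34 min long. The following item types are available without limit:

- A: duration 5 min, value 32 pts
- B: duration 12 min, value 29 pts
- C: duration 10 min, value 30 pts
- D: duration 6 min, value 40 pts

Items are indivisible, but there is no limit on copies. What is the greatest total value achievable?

Best value-per-unit is D at 40/6; filling with it alone gives 5×40 = 200.
Optimal mix: 2×A + 4×D → duration 34, value 224.

224 pts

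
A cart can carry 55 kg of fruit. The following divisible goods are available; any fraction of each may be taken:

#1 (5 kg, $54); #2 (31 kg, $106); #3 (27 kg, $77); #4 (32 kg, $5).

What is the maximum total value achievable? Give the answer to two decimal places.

214.19

Take in order of value per unit:
- #1 (54/5 per unit): all 5 → value 54, running total 54.00
- #2 (106/31 per unit): all 31 → value 106, running total 160.00
- #3 (77/27 per unit): 19 of 27 → value 19×77/27 = 54.1852, running total 214.19
Total 214.19.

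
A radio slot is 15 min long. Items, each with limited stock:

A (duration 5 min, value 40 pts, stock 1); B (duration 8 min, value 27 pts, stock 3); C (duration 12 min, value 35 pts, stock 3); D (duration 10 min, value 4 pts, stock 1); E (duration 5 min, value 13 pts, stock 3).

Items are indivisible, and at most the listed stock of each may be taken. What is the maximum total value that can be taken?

67 pts

Best selections within duration 15 and stock limits:
- 1×A + 1×B: duration 13, value 67
- 1×A + 2×E: duration 15, value 66
- 1×A + 1×E: duration 10, value 53
- 1×A + 1×D: duration 15, value 44
Best: 67 pts.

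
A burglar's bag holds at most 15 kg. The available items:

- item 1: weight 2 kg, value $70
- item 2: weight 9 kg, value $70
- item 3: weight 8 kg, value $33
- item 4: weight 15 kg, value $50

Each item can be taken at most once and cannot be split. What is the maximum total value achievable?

Check high-value combinations within 15 kg:
- item 1+item 2: weight 2+9=11, value 70+70=140
- item 1+item 3: weight 2+8=10, value 70+33=103
- item 1: weight 2, value 70
- item 2: weight 9, value 70
Best: $140.

$140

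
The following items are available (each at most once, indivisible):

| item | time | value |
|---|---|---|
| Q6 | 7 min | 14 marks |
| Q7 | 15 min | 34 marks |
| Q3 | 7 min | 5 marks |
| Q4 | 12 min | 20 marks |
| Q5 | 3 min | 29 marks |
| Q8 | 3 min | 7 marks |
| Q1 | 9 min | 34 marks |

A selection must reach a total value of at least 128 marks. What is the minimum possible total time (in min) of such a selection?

Subsets with value ≥ 128, sorted by total time:
- Q6+Q7+Q4+Q5+Q1: time 46, value 131
- Q6+Q7+Q4+Q5+Q8+Q1: time 49, value 138
Minimum time: 46 min.

46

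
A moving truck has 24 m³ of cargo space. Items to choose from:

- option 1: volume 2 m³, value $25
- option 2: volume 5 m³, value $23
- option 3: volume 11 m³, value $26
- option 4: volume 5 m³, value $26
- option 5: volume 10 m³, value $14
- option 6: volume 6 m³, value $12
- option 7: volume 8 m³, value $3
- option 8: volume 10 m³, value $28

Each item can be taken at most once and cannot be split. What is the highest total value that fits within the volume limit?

Check high-value combinations within 24 m³:
- option 1+option 2+option 4+option 8: volume 2+5+5+10=22, value 25+23+26+28=102
- option 1+option 2+option 3+option 4: volume 2+5+11+5=23, value 25+23+26+26=100
- option 1+option 4+option 6+option 8: volume 2+5+6+10=23, value 25+26+12+28=91
- option 1+option 3+option 4+option 6: volume 2+11+5+6=24, value 25+26+26+12=89
- option 1+option 2+option 4+option 5: volume 2+5+5+10=22, value 25+23+26+14=88
Best: $102.

$102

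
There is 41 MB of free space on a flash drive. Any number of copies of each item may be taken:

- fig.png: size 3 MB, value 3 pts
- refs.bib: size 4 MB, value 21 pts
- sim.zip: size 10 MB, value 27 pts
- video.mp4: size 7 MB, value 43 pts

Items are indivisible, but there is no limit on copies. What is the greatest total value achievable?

Best value-per-unit is video.mp4 at 43/7; filling with it alone gives 5×43 = 215.
Optimal mix: 1×refs.bib + 5×video.mp4 → size 39, value 236.

236 pts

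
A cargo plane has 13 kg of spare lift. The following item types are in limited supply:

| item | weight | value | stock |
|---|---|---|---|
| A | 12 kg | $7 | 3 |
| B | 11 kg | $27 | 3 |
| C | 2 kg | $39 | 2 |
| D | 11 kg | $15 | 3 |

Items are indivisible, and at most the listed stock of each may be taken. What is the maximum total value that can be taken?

$78

Best selections within weight 13 and stock limits:
- 2×C: weight 4, value 78
- 1×B + 1×C: weight 13, value 66
- 1×C + 1×D: weight 13, value 54
Best: $78.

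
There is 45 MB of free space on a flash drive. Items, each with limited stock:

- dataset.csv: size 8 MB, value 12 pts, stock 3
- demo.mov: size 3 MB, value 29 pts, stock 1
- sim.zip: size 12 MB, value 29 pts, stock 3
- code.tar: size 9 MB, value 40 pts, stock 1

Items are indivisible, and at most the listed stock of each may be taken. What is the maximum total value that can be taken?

139 pts

Best selections within size 45 and stock limits:
- 1×dataset.csv + 1×demo.mov + 2×sim.zip + 1×code.tar: size 44, value 139
- 1×demo.mov + 2×sim.zip + 1×code.tar: size 36, value 127
Best: 139 pts.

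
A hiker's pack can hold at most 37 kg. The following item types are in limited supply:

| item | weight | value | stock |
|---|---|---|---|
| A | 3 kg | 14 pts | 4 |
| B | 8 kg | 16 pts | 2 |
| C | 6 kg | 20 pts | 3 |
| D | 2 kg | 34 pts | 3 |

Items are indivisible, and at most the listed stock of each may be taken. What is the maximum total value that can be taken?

Best selections within weight 37 and stock limits:
- 4×A + 3×C + 3×D: weight 36, value 218
- 3×A + 3×C + 3×D: weight 33, value 204
Best: 218 pts.

218 pts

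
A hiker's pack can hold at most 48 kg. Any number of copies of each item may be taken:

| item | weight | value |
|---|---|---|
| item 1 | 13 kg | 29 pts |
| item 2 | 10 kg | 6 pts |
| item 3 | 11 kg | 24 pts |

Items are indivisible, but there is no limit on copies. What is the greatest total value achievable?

Best value-per-unit is item 1 at 29/13; filling with it alone gives 3×29 = 87.
Optimal mix: 2×item 1 + 2×item 3 → weight 48, value 106.

106 pts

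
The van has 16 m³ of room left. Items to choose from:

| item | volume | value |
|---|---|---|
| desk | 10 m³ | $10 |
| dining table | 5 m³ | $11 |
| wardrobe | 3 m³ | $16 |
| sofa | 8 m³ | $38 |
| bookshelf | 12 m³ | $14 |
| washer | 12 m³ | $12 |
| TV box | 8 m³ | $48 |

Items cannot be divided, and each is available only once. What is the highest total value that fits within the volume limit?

Check high-value combinations within 16 m³:
- sofa+TV box: volume 8+8=16, value 38+48=86
- dining table+wardrobe+TV box: volume 5+3+8=16, value 11+16+48=75
- dining table+wardrobe+sofa: volume 5+3+8=16, value 11+16+38=65
- wardrobe+TV box: volume 3+8=11, value 16+48=64
Best: $86.

$86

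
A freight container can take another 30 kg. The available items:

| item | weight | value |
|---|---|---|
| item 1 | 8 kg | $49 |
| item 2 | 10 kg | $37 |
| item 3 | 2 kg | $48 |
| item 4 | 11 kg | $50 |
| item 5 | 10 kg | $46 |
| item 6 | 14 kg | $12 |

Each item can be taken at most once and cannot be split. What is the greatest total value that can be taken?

$180

Check high-value combinations within 30 kg:
- item 1+item 2+item 3+item 5: weight 8+10+2+10=30, value 49+37+48+46=180
- item 1+item 3+item 4: weight 8+2+11=21, value 49+48+50=147
- item 1+item 4+item 5: weight 8+11+10=29, value 49+50+46=145
- item 3+item 4+item 5: weight 2+11+10=23, value 48+50+46=144
- item 1+item 3+item 5: weight 8+2+10=20, value 49+48+46=143
Best: $180.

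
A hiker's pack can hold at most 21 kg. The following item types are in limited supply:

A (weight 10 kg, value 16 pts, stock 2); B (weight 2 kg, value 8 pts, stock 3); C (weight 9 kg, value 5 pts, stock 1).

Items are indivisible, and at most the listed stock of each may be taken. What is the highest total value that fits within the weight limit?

40 pts

Top feasible selections:
- 1×A + 3×B: weight 16, value 40
- 1×A + 2×B: weight 14, value 32
- 2×A: weight 20, value 32
- 3×B + 1×C: weight 15, value 29
Best: 40 pts.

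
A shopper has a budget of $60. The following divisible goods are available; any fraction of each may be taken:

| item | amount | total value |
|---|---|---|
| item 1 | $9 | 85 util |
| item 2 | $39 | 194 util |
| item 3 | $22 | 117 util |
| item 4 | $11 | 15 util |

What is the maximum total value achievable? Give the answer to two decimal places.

346.26

Take in order of value per unit:
- item 1 (85/9 per unit): all 9 → value 85, running total 85.00
- item 3 (117/22 per unit): all 22 → value 117, running total 202.00
- item 2 (194/39 per unit): 29 of 39 → value 29×194/39 = 144.2564, running total 346.26
Total 346.26.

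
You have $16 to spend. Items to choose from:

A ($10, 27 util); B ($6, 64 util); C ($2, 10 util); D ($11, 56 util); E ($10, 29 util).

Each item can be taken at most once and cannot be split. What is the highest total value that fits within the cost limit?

Check high-value combinations within $16:
- B+E: cost 6+10=16, value 64+29=93
- A+B: cost 10+6=16, value 27+64=91
- B+C: cost 6+2=8, value 64+10=74
Best: 93 util.

93 util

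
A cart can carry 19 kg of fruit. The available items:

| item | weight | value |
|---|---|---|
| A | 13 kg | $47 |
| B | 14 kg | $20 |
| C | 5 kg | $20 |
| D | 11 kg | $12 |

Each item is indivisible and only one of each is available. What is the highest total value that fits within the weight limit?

$67

Check high-value combinations within 19 kg:
- A+C: weight 13+5=18, value 47+20=67
- A: weight 13, value 47
- B+C: weight 14+5=19, value 20+20=40
- C+D: weight 5+11=16, value 20+12=32
Best: $67.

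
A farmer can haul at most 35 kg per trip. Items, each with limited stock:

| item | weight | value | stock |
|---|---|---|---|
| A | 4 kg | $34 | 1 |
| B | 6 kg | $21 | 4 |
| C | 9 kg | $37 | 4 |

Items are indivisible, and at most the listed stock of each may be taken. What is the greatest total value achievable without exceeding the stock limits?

$150

Top feasible selections:
- 1×A + 2×B + 2×C: weight 34, value 150
- 1×A + 3×C: weight 31, value 145
- 1×A + 3×B + 1×C: weight 31, value 134
Best: $150.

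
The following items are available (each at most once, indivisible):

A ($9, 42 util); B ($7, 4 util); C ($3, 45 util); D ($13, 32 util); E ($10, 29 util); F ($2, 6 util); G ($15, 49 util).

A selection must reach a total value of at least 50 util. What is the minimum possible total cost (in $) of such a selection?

5

Subsets with value ≥ 50, sorted by total cost:
- C+F: cost 5, value 51
- A+C: cost 12, value 87
- B+C+F: cost 12, value 55
Minimum cost: 5 $.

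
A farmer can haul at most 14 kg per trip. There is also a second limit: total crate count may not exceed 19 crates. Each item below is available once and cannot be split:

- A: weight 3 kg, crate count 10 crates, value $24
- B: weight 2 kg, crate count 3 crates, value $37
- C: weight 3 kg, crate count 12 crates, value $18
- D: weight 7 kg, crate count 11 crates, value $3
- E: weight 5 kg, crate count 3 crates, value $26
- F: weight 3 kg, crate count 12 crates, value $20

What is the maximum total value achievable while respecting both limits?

Feasible sets respecting both limits:
- A+B+E: weight 10, crate count 16, value 87
- B+E+F: weight 10, crate count 18, value 83
- B+C+E: weight 10, crate count 18, value 81
- B+D+E: weight 14, crate count 17, value 66
Best: $87.

$87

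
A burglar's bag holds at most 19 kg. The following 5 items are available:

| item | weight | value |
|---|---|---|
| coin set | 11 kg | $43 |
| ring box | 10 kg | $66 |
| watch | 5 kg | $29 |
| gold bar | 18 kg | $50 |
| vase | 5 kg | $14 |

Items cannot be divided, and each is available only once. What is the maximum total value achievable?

Check high-value combinations within 19 kg:
- ring box+watch: weight 10+5=15, value 66+29=95
- ring box+vase: weight 10+5=15, value 66+14=80
- coin set+watch: weight 11+5=16, value 43+29=72
- ring box: weight 10, value 66
Best: $95.

$95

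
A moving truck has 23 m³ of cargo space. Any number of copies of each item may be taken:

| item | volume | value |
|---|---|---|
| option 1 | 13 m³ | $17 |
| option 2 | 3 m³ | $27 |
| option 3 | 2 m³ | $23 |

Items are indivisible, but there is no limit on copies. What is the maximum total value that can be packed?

$257

Best value-per-unit is option 3 at 23/2; filling with it alone gives 11×23 = 253.
Optimal mix: 1×option 2 + 10×option 3 → volume 23, value 257.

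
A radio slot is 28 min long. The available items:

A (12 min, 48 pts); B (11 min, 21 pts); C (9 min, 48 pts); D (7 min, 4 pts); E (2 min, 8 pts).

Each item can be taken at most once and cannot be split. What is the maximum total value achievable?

Check high-value combinations within 28 min:
- A+C+E: duration 12+9+2=23, value 48+48+8=104
- A+C+D: duration 12+9+7=28, value 48+48+4=100
- A+C: duration 12+9=21, value 48+48=96
- B+C+E: duration 11+9+2=22, value 21+48+8=77
Best: 104 pts.

104 pts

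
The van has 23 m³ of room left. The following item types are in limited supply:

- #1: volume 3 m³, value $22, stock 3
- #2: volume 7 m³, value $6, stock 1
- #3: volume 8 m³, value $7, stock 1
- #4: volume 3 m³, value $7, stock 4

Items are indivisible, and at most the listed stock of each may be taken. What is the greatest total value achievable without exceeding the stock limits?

$94

Top feasible selections:
- 3×#1 + 4×#4: volume 21, value 94
- 3×#1 + 3×#4: volume 18, value 87
- 3×#1 + 1×#3 + 2×#4: volume 23, value 87
Best: $94.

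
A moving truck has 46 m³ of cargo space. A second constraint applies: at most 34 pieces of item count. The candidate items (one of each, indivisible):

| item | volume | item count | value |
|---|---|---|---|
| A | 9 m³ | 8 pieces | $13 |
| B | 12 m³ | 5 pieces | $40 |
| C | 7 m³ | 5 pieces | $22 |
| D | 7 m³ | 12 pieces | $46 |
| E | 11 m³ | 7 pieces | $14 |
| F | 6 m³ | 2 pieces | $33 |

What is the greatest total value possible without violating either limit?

Feasible sets respecting both limits:
- B+C+D+E+F: volume 43, item count 31, value 155
- A+B+C+D+F: volume 41, item count 32, value 154
- A+B+D+E+F: volume 45, item count 34, value 146
- B+C+D+F: volume 32, item count 24, value 141
Best: $155.

$155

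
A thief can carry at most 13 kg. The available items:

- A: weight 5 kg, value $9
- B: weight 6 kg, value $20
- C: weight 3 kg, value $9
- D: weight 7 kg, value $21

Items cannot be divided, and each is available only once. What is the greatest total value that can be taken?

Check high-value combinations within 13 kg:
- B+D: weight 6+7=13, value 20+21=41
- C+D: weight 3+7=10, value 9+21=30
- A+D: weight 5+7=12, value 9+21=30
- B+C: weight 6+3=9, value 20+9=29
- A+B: weight 5+6=11, value 9+20=29
Best: $41.

$41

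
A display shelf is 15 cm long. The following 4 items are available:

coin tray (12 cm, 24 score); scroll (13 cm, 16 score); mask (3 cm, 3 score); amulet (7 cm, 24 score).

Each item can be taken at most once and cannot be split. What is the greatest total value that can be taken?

27 score

Check high-value combinations within 15 cm:
- mask+amulet: length 3+7=10, value 3+24=27
- coin tray+mask: length 12+3=15, value 24+3=27
- amulet: length 7, value 24
- coin tray: length 12, value 24
Best: 27 score.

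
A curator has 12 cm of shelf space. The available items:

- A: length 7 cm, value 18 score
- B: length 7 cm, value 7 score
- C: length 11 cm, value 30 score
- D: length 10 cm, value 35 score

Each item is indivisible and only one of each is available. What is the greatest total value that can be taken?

Check high-value combinations within 12 cm:
- D: length 10, value 35
- C: length 11, value 30
- A: length 7, value 18
Best: 35 score.

35 score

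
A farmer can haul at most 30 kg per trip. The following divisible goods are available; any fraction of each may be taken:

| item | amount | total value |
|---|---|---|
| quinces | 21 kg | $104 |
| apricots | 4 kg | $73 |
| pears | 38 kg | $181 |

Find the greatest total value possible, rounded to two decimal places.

Take in order of value per unit:
- apricots (73/4 per unit): all 4 → value 73, running total 73.00
- quinces (104/21 per unit): all 21 → value 104, running total 177.00
- pears (181/38 per unit): 5 of 38 → value 5×181/38 = 23.8158, running total 200.82
Total 200.82.

200.82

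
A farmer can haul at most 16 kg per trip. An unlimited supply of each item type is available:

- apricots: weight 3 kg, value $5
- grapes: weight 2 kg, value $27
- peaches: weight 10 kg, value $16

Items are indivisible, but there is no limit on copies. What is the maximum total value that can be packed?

Best value-per-unit is grapes at 27/2, and filling with it alone uses weight 8×2=16. No mix of the others beats 8×27 = 216.

$216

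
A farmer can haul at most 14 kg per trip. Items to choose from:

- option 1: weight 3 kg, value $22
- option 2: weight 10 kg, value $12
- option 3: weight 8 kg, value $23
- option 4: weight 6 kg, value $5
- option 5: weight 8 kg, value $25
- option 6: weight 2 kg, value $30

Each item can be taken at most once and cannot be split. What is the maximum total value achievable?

This is a 0/1 knapsack; check combinations near the capacity.
- option 1+option 5+option 6: weight 3+8+2=13, value 22+25+30=77
- option 1+option 3+option 6: weight 3+8+2=13, value 22+23+30=75
- option 1+option 4+option 6: weight 3+6+2=11, value 22+5+30=57
- option 5+option 6: weight 8+2=10, value 25+30=55
Best: $77.

$77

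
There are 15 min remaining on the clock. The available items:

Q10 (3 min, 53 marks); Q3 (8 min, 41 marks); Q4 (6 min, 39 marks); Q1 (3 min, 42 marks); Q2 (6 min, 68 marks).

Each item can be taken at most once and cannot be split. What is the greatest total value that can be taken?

163 marks

Check high-value combinations within 15 min:
- Q10+Q1+Q2: time 3+3+6=12, value 53+42+68=163
- Q10+Q4+Q2: time 3+6+6=15, value 53+39+68=160
- Q4+Q1+Q2: time 6+3+6=15, value 39+42+68=149
Best: 163 marks.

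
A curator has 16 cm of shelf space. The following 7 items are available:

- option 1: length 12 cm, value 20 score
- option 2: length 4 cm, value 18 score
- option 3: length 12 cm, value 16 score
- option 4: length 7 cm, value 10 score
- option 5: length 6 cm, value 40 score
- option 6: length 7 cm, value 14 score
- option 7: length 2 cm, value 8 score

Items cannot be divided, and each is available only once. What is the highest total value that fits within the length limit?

Check high-value combinations within 16 cm:
- option 2+option 5+option 7: length 4+6+2=12, value 18+40+8=66
- option 5+option 6+option 7: length 6+7+2=15, value 40+14+8=62
- option 2+option 5: length 4+6=10, value 18+40=58
Best: 66 score.

66 score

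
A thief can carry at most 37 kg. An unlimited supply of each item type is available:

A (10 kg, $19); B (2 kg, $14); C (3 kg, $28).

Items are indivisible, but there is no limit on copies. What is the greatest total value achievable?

Best value-per-unit is C at 28/3; filling with it alone gives 12×28 = 336.
Optimal mix: 2×B + 11×C → weight 37, value 336.

$336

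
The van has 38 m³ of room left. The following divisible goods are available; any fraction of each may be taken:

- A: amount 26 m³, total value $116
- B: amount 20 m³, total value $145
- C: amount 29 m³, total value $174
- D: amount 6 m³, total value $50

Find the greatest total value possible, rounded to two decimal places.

Take in order of value per unit:
- D (50/6 per unit): all 6 → value 50, running total 50.00
- B (145/20 per unit): all 20 → value 145, running total 195.00
- C (174/29 per unit): 12 of 29 → value 12×174/29 = 72.0000, running total 267.00
Total 267.00.

267.00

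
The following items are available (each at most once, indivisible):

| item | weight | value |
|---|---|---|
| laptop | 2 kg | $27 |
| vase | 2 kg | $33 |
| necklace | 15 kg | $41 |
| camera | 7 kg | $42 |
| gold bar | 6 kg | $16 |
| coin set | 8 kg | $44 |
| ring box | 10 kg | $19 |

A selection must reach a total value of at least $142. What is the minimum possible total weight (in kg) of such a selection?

19

Subsets with value ≥ 142, sorted by total weight:
- laptop+vase+camera+coin set: weight 19, value 146
- laptop+vase+camera+gold bar+coin set: weight 25, value 162
- laptop+vase+necklace+camera: weight 26, value 143
- laptop+vase+necklace+coin set: weight 27, value 145
Minimum weight: 19 kg.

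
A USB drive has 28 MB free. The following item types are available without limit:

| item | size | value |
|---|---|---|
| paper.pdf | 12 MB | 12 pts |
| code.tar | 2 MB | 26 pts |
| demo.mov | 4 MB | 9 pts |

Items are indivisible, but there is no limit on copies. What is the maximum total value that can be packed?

364 pts

Best value-per-unit is code.tar at 26/2, and filling with it alone uses size 14×2=28. No mix of the others beats 14×26 = 364.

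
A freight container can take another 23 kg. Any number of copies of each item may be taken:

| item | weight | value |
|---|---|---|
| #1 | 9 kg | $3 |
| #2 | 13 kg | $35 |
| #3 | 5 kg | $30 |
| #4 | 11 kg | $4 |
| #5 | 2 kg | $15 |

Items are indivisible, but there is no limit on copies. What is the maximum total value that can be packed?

$165

Best value-per-unit is #5 at 15/2; filling with it alone gives 11×15 = 165.
Optimal mix: 1×#3 + 9×#5 → weight 23, value 165.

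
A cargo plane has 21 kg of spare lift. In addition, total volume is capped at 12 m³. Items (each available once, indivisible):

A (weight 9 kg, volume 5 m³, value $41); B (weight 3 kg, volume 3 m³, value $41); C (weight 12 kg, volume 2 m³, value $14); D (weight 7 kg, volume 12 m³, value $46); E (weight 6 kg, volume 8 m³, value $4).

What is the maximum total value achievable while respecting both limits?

$82

Feasible sets respecting both limits:
- A+B: weight 12, volume 8, value 82
- A+C: weight 21, volume 7, value 55
- B+C: weight 15, volume 5, value 55
- D: weight 7, volume 12, value 46
Best: $82.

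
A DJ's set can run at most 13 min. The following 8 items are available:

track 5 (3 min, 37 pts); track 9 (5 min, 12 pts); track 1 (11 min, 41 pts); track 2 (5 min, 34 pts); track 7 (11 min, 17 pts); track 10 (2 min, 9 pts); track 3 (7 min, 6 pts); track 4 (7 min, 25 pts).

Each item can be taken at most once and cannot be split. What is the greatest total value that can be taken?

83 pts

Check high-value combinations within 13 min:
- track 5+track 9+track 2: duration 3+5+5=13, value 37+12+34=83
- track 5+track 2+track 10: duration 3+5+2=10, value 37+34+9=80
- track 5+track 2: duration 3+5=8, value 37+34=71
- track 5+track 10+track 4: duration 3+2+7=12, value 37+9+25=71
- track 5+track 4: duration 3+7=10, value 37+25=62
Best: 83 pts.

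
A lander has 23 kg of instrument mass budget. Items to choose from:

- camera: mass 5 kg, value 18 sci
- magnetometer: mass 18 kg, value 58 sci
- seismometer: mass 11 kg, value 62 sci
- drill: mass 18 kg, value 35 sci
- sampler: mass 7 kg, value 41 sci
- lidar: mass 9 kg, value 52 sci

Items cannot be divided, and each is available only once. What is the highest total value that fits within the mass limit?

Check high-value combinations within 23 kg:
- camera+seismometer+sampler: mass 5+11+7=23, value 18+62+41=121
- seismometer+lidar: mass 11+9=20, value 62+52=114
- camera+sampler+lidar: mass 5+7+9=21, value 18+41+52=111
- seismometer+sampler: mass 11+7=18, value 62+41=103
Best: 121 sci.

121 sci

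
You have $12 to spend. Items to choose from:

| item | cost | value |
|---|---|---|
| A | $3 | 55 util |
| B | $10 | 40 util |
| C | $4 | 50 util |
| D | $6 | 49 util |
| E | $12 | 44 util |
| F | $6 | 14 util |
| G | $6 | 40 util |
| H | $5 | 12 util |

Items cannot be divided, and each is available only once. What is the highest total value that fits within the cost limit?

117 util

Check high-value combinations within $12:
- A+C+H: cost 3+4+5=12, value 55+50+12=117
- A+C: cost 3+4=7, value 55+50=105
- A+D: cost 3+6=9, value 55+49=104
- C+D: cost 4+6=10, value 50+49=99
Best: 117 util.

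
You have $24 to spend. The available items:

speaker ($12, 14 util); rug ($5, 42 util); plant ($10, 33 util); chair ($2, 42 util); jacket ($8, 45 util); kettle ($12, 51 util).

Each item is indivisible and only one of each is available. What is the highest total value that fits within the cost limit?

Check high-value combinations within $24:
- chair+jacket+kettle: cost 2+8+12=22, value 42+45+51=138
- rug+chair+kettle: cost 5+2+12=19, value 42+42+51=135
- rug+chair+jacket: cost 5+2+8=15, value 42+42+45=129
- plant+chair+kettle: cost 10+2+12=24, value 33+42+51=126
Best: 138 util.

138 util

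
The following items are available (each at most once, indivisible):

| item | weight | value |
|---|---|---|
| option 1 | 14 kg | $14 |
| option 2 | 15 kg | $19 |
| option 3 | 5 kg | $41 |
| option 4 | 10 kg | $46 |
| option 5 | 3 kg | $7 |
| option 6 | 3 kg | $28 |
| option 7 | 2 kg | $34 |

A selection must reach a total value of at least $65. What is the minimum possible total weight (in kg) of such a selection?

Subsets with value ≥ 65, sorted by total weight:
- option 3+option 7: weight 7, value 75
- option 3+option 6: weight 8, value 69
- option 5+option 6+option 7: weight 8, value 69
- option 3+option 6+option 7: weight 10, value 103
Minimum weight: 7 kg.

7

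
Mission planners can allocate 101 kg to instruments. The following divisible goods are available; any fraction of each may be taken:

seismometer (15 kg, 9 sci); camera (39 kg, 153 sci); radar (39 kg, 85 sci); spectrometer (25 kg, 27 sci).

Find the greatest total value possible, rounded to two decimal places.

Take in order of value per unit:
- camera (153/39 per unit): all 39 → value 153, running total 153.00
- radar (85/39 per unit): all 39 → value 85, running total 238.00
- spectrometer (27/25 per unit): 23 of 25 → value 23×27/25 = 24.8400, running total 262.84
Total 262.84.

262.84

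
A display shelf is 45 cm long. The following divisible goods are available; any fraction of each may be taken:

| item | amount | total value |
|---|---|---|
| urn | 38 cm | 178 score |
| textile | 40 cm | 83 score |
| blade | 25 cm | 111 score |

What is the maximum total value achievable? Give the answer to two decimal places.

Take in order of value per unit:
- urn (178/38 per unit): all 38 → value 178, running total 178.00
- blade (111/25 per unit): 7 of 25 → value 7×111/25 = 31.0800, running total 209.08
Total 209.08.

209.08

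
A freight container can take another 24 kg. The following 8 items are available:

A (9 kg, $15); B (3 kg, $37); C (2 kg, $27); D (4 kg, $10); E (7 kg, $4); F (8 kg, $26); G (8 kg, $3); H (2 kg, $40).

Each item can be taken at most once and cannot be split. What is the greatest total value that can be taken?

This is a 0/1 knapsack; check combinations near the capacity.
- A+B+C+F+H: weight 9+3+2+8+2=24, value 15+37+27+26+40=145
- B+C+D+F+H: weight 3+2+4+8+2=19, value 37+27+10+26+40=140
- B+C+E+F+H: weight 3+2+7+8+2=22, value 37+27+4+26+40=134
- B+C+F+G+H: weight 3+2+8+8+2=23, value 37+27+26+3+40=133
- B+C+F+H: weight 3+2+8+2=15, value 37+27+26+40=130
Best: $145.

$145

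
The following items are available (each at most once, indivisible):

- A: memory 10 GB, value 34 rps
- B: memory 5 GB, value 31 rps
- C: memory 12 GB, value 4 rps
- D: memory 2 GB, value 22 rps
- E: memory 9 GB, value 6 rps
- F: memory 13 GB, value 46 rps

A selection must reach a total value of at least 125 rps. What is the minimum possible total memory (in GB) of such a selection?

30

Subsets with value ≥ 125, sorted by total memory:
- A+B+D+F: memory 30, value 133
- A+B+D+E+F: memory 39, value 139
- A+B+C+D+F: memory 42, value 137
Minimum memory: 30 GB.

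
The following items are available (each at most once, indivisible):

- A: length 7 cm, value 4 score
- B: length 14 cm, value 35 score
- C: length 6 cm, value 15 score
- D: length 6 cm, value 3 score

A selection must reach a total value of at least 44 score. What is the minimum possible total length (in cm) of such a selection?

20

Subsets with value ≥ 44, sorted by total length:
- B+C: length 20, value 50
- B+C+D: length 26, value 53
- A+B+C: length 27, value 54
Minimum length: 20 cm.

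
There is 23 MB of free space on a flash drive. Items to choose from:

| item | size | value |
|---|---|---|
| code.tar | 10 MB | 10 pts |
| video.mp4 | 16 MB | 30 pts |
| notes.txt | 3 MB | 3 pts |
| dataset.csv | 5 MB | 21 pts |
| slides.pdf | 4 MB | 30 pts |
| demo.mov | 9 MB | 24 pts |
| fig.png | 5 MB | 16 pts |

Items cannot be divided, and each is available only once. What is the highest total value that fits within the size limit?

Check high-value combinations within 23 MB:
- dataset.csv+slides.pdf+demo.mov+fig.png: size 5+4+9+5=23, value 21+30+24+16=91
- notes.txt+dataset.csv+slides.pdf+demo.mov: size 3+5+4+9=21, value 3+21+30+24=78
- dataset.csv+slides.pdf+demo.mov: size 5+4+9=18, value 21+30+24=75
Best: 91 pts.

91 pts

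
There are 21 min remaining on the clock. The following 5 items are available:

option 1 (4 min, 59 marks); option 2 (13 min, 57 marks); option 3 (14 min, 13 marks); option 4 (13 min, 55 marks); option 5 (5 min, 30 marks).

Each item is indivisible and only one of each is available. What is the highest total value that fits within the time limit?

116 marks

This is a 0/1 knapsack; check combinations near the capacity.
- option 1+option 2: time 4+13=17, value 59+57=116
- option 1+option 4: time 4+13=17, value 59+55=114
- option 1+option 5: time 4+5=9, value 59+30=89
- option 2+option 5: time 13+5=18, value 57+30=87
- option 4+option 5: time 13+5=18, value 55+30=85
Best: 116 marks.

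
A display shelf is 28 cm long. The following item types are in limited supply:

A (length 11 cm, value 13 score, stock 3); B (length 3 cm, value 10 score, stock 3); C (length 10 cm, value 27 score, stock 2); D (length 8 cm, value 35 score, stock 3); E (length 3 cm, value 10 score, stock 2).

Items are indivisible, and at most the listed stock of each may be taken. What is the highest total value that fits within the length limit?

Best selections within length 28 and stock limits:
- 3×D + 1×E: length 27, value 115
- 1×B + 3×D: length 27, value 115
- 2×B + 2×D + 2×E: length 28, value 110
- 3×B + 2×D + 1×E: length 28, value 110
Best: 115 score.

115 score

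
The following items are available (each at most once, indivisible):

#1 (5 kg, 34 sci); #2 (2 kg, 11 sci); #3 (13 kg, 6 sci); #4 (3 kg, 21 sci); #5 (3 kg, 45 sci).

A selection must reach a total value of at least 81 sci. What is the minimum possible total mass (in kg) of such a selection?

Subsets with value ≥ 81, sorted by total mass:
- #1+#2+#5: mass 10, value 90
- #1+#4+#5: mass 11, value 100
- #1+#2+#4+#5: mass 13, value 111
Minimum mass: 10 kg.

10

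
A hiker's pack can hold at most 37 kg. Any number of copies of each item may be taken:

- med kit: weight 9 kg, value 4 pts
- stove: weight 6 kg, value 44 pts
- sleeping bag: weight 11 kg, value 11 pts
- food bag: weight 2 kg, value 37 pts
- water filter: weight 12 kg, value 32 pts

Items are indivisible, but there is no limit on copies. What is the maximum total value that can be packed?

666 pts

Best value-per-unit is food bag at 37/2, and filling with it alone uses weight 18×2=36. No mix of the others beats 18×37 = 666.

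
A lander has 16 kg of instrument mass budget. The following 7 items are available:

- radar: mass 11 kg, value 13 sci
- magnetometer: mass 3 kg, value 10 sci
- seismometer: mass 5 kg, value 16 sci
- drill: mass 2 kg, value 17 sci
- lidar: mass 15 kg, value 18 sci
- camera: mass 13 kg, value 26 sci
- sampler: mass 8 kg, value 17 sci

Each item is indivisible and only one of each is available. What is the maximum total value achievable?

50 sci

This is a 0/1 knapsack; check combinations near the capacity.
- seismometer+drill+sampler: mass 5+2+8=15, value 16+17+17=50
- magnetometer+drill+sampler: mass 3+2+8=13, value 10+17+17=44
- magnetometer+seismometer+drill: mass 3+5+2=10, value 10+16+17=43
- drill+camera: mass 2+13=15, value 17+26=43
Best: 50 sci.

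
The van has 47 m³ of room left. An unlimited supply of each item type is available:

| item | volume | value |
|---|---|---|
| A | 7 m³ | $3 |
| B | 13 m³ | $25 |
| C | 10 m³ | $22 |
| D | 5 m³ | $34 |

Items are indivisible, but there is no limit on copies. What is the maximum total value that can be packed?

$306

Best value-per-unit is D at 34/5, and filling with it alone uses volume 9×5=45. No mix of the others beats 9×34 = 306.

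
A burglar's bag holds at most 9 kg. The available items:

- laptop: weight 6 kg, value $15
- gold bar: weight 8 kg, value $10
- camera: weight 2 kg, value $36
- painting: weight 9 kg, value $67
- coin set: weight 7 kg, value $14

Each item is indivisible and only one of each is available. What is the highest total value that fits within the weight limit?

$67

Check high-value combinations within 9 kg:
- painting: weight 9, value 67
- laptop+camera: weight 6+2=8, value 15+36=51
- camera+coin set: weight 2+7=9, value 36+14=50
- camera: weight 2, value 36
Best: $67.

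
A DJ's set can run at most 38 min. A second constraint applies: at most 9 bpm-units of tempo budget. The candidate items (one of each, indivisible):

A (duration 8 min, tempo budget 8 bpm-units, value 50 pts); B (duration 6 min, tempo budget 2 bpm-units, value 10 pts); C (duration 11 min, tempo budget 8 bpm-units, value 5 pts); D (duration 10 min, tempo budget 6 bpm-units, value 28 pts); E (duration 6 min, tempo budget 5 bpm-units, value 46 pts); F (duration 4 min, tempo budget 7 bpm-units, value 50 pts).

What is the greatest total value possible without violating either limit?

60 pts

Feasible sets respecting both limits:
- B+F: duration 10, tempo budget 9, value 60
- B+E: duration 12, tempo budget 7, value 56
- A: duration 8, tempo budget 8, value 50
- F: duration 4, tempo budget 7, value 50
Best: 60 pts.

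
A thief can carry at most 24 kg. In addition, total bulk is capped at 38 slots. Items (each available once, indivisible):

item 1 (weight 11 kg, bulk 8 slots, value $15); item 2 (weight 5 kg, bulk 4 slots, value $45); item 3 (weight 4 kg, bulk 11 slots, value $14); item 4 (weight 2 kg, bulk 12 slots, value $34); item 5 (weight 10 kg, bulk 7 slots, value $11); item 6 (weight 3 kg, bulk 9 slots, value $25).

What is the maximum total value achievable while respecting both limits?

$119

Feasible sets respecting both limits:
- item 1+item 2+item 4+item 6: weight 21, bulk 33, value 119
- item 2+item 3+item 4+item 6: weight 14, bulk 36, value 118
- item 2+item 4+item 5+item 6: weight 20, bulk 32, value 115
Best: $119.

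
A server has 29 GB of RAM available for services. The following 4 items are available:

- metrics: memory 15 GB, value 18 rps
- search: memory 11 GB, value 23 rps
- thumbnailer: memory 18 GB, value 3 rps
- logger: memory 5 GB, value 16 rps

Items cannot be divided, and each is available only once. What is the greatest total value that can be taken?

41 rps

Check high-value combinations within 29 GB:
- metrics+search: memory 15+11=26, value 18+23=41
- search+logger: memory 11+5=16, value 23+16=39
- metrics+logger: memory 15+5=20, value 18+16=34
- search+thumbnailer: memory 11+18=29, value 23+3=26
Best: 41 rps.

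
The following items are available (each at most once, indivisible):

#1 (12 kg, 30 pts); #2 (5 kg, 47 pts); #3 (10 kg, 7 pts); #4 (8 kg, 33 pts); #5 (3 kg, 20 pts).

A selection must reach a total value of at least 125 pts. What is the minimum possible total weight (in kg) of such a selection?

Subsets with value ≥ 125, sorted by total weight:
- #1+#2+#4+#5: weight 28, value 130
- #1+#2+#3+#4+#5: weight 38, value 137
Minimum weight: 28 kg.

28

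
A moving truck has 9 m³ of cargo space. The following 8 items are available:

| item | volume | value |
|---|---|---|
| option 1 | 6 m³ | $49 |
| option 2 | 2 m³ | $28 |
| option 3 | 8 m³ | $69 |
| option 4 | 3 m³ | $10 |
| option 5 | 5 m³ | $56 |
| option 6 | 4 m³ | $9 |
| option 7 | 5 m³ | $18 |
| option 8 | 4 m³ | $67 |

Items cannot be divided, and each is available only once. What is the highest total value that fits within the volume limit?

This is a 0/1 knapsack; check combinations near the capacity.
- option 5+option 8: volume 5+4=9, value 56+67=123
- option 2+option 4+option 8: volume 2+3+4=9, value 28+10+67=105
- option 2+option 8: volume 2+4=6, value 28+67=95
Best: $123.

$123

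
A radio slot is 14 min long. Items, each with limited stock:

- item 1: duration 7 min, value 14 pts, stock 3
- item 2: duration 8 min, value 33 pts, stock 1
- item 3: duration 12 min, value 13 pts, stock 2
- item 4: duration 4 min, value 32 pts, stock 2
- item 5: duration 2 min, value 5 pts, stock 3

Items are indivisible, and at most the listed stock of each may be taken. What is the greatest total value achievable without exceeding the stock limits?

79 pts

Best selections within duration 14 and stock limits:
- 2×item 4 + 3×item 5: duration 14, value 79
- 2×item 4 + 2×item 5: duration 12, value 74
- 1×item 2 + 1×item 4 + 1×item 5: duration 14, value 70
Best: 79 pts.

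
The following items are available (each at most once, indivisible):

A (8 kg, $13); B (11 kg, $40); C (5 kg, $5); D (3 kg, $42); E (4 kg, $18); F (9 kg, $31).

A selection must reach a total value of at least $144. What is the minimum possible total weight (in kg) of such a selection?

35

Subsets with value ≥ 144, sorted by total weight:
- A+B+D+E+F: weight 35, value 144
- A+B+C+D+E+F: weight 40, value 149
Minimum weight: 35 kg.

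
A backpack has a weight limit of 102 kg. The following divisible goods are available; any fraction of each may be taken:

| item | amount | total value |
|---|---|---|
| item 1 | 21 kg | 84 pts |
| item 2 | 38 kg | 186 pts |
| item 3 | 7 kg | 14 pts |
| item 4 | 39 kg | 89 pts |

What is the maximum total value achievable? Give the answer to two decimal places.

367.00

Take in order of value per unit:
- item 2 (186/38 per unit): all 38 → value 186, running total 186.00
- item 1 (84/21 per unit): all 21 → value 84, running total 270.00
- item 4 (89/39 per unit): all 39 → value 89, running total 359.00
- item 3 (14/7 per unit): 4 of 7 → value 4×14/7 = 8.0000, running total 367.00
Total 367.00.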